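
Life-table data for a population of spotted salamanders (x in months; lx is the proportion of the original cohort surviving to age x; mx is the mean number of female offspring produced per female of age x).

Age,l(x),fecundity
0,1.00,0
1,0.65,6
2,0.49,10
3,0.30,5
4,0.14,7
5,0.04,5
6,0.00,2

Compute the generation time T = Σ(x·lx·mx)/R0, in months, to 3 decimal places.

2.014

lx·mx: 0, 3.9, 4.9, 1.5, 0.98, 0.2, 0 → R0 = 11.48
x·lx·mx: 0, 3.9, 9.8, 4.5, 3.92, 1, 0 → Σ = 23.12
T = 23.12 / 11.48 = 2.013937… → 2.014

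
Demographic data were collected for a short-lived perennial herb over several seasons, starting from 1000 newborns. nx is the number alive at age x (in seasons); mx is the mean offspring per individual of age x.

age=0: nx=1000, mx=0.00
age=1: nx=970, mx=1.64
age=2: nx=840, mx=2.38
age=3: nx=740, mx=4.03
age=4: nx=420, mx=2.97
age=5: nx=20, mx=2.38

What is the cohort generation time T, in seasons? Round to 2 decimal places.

lx = nx/n0 = nx/1000: 1, 0.97, 0.84, 0.74, 0.42, 0.02
lx·mx: 0, 1.5908, 1.9992, 2.9822, 1.2474, 0.0476 → R0 = 7.8672
x·lx·mx: 0, 1.5908, 3.9984, 8.9466, 4.9896, 0.238 → Σ = 19.7634
T = 19.7634 / 7.8672 = 2.512126… → 2.51

2.51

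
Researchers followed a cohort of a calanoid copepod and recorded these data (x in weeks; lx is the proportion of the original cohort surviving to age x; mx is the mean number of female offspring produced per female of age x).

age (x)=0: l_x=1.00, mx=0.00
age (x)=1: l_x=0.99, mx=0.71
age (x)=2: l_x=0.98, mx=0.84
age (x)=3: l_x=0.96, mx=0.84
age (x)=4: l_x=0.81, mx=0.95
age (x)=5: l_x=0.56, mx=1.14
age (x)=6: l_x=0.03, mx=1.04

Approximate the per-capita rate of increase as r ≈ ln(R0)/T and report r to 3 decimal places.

0.446

R0 = Σ lx·mx = 0 + 0.7029 + 0.8232 + 0.8064 + 0.7695 + 0.6384 + 0.0312 = 3.7716
Σ x·lx·mx = 11.2257; T = 11.2257/3.7716 = 2.97638…
r ≈ ln(R0)/T = ln(3.7716)/2.97638… = 0.44601… → 0.446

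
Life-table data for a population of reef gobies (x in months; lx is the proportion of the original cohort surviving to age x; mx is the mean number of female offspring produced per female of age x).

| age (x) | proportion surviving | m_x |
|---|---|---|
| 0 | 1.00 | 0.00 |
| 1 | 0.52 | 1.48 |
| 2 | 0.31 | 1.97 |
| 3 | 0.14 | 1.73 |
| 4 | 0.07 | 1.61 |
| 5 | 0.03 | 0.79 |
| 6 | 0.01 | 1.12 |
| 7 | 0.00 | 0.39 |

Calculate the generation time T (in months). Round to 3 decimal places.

lx·mx: 0, 0.7696, 0.6107, 0.2422, 0.1127, 0.0237, 0.0112, 0 → R0 = 1.7701
x·lx·mx: 0, 0.7696, 1.2214, 0.7266, 0.4508, 0.1185, 0.0672, 0 → Σ = 3.3541
T = 3.3541 / 1.7701 = 1.894865… → 1.895

1.895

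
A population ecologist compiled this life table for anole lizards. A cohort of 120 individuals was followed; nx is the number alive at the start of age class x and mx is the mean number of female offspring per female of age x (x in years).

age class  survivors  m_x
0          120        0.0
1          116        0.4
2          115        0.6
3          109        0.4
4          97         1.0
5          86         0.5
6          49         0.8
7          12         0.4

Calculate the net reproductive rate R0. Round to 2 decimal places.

lx = nx/n0 = nx/120: 1, 0.96667…, 0.95833…, 0.90833…, 0.80833…, 0.71667…, 0.40833…, 0.1
lx·mx by age: 0, 0.386667…, 0.575…, 0.363333…, 0.808333…, 0.358333…, 0.326667…, 0.04
R0 = Σ lx·mx = 2.858333… → 2.86

2.86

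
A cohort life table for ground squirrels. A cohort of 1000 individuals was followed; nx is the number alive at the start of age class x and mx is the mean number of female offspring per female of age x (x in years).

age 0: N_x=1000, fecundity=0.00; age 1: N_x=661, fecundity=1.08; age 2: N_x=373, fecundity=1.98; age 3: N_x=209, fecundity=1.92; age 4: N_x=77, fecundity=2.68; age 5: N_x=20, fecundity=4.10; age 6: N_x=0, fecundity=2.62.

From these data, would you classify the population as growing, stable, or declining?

growing

lx = nx/n0 = nx/1000: 1, 0.661, 0.373, 0.209, 0.077, 0.02, 0
R0 = Σ lx·mx = 0 + 0.71388 + 0.73854 + 0.40128 + 0.20636 + 0.082 + 0 = 2.14206
R0 > 1, so the population is growing.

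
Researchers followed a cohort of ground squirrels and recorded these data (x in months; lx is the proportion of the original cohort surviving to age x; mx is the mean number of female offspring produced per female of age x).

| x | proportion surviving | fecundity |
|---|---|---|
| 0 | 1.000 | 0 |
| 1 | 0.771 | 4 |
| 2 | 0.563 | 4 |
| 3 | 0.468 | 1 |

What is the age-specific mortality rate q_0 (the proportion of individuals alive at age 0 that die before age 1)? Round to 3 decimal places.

0.229

q_0 = (l_0 − l_1) / l_0 = (1 − 0.771) / 1
     = 0.229 / 1 = 0.229 → 0.229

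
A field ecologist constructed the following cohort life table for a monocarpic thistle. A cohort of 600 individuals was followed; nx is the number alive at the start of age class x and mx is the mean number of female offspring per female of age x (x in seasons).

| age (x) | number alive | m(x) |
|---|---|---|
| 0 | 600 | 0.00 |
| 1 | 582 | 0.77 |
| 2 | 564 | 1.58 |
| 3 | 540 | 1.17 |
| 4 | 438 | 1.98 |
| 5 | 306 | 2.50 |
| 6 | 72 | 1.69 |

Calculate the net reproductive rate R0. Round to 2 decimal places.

lx = nx/n0 = nx/600: 1, 0.97, 0.94, 0.9, 0.73, 0.51, 0.12
lx·mx by age: 0, 0.7469, 1.4852, 1.053, 1.4454, 1.275, 0.2028
R0 = Σ lx·mx = 6.2083 → 6.21

6.21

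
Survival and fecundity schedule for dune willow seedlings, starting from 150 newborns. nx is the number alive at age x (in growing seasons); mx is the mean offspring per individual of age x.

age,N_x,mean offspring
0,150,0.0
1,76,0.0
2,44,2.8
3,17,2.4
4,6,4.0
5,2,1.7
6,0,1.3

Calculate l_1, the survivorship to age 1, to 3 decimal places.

l_1 = n_1/n_0 = 76/150 = 0.506667… → 0.507

0.507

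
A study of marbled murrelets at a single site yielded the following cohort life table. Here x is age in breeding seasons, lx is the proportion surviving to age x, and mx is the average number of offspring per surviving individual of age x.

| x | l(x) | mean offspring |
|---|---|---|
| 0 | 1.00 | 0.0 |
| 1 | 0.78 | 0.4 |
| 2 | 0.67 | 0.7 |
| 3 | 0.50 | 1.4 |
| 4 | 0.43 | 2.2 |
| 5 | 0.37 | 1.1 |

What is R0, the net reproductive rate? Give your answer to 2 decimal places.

2.83

lx·mx by age: 0, 0.312, 0.469, 0.7, 0.946, 0.407
R0 = Σ lx·mx = 2.834 → 2.83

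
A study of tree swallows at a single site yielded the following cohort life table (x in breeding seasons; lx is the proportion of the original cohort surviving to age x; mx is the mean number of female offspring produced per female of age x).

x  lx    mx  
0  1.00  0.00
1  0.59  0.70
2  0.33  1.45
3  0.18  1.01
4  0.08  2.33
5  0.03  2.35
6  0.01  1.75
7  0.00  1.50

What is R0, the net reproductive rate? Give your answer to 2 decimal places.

1.35

lx·mx by age: 0, 0.413, 0.4785, 0.1818, 0.1864, 0.0705, 0.0175, 0
R0 = Σ lx·mx = 1.3477 → 1.35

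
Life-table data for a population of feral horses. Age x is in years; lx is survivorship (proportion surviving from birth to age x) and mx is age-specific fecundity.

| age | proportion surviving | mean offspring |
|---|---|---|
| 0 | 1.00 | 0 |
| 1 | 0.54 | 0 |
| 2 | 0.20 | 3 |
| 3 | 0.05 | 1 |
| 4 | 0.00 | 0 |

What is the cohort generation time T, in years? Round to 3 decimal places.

lx·mx: 0, 0, 0.6, 0.05, 0 → R0 = 0.65
x·lx·mx: 0, 0, 1.2, 0.15, 0 → Σ = 1.35
T = 1.35 / 0.65 = 2.076923… → 2.077

2.077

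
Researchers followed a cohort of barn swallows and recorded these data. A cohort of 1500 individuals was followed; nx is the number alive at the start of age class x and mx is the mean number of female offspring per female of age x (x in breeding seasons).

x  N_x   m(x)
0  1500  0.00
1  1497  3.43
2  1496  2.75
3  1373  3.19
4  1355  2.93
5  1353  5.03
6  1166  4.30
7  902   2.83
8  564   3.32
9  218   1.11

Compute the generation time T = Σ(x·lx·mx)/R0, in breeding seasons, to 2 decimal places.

lx = nx/n0 = nx/1500: 1, 0.998, 0.99733…, 0.91533…, 0.90333…, 0.902, 0.77733…, 0.60133…, 0.376, 0.14533…
lx·mx: 0, 3.42314, 2.742667…, 2.919913…, 2.646767…, 4.53706, 3.342533…, 1.701773…, 1.24832, 0.16132… → R0 = 22.723493…
x·lx·mx: 0, 3.42314, 5.485333…, 8.75974…, 10.587067…, 22.6853, 20.0552…, 11.912413…, 9.98656, 1.45188… → Σ = 94.346633…
T = 94.346633… / 22.723493… = 4.151942… → 4.15

4.15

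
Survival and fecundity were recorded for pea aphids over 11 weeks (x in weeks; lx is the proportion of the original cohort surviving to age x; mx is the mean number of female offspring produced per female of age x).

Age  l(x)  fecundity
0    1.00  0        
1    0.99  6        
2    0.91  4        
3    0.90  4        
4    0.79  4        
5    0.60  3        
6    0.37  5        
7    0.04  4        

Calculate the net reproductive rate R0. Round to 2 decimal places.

lx·mx by age: 0, 5.94, 3.64, 3.6, 3.16, 1.8, 1.85, 0.16
R0 = Σ lx·mx = 20.15 → 20.15

20.15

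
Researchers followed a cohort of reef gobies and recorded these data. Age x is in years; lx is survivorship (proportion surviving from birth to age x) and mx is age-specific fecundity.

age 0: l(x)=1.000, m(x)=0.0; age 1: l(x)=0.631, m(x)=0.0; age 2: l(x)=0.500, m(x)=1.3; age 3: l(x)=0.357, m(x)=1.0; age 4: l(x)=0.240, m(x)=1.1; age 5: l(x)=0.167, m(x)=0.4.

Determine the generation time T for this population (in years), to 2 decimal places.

lx·mx: 0, 0, 0.65, 0.357, 0.264, 0.0668 → R0 = 1.3378
x·lx·mx: 0, 0, 1.3, 1.071, 1.056, 0.334 → Σ = 3.761
T = 3.761 / 1.3378 = 2.811332… → 2.81

2.81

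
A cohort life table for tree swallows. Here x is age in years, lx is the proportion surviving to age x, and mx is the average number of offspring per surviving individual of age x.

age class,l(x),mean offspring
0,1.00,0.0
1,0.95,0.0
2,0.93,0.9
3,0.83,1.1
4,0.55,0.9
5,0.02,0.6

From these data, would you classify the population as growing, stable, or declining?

R0 = Σ lx·mx = 0 + 0 + 0.837 + 0.913 + 0.495 + 0.012 = 2.257
R0 > 1, so the population is growing.

growing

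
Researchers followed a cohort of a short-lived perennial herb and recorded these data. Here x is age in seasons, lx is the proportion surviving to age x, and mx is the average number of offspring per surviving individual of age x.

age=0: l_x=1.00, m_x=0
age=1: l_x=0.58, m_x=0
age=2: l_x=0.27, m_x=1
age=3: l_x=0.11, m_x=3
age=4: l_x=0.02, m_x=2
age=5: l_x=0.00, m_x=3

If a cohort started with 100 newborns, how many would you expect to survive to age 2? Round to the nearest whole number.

Expected survivors = N0 · l_2 = 100 × 0.27 = 27 → 27

27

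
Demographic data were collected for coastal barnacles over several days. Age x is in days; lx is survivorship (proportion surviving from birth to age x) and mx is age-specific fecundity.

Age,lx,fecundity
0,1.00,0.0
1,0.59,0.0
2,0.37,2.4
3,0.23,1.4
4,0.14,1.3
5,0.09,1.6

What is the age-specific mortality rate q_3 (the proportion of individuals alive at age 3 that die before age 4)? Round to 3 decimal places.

0.391

q_3 = (l_3 − l_4) / l_3 = (0.23 − 0.14) / 0.23
     = 0.09 / 0.23 = 0.391304… → 0.391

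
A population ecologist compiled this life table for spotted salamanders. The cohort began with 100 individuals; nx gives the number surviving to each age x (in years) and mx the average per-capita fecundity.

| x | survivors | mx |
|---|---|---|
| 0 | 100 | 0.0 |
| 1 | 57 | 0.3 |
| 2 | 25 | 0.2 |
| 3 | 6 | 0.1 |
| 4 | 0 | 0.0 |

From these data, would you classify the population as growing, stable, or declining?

lx = nx/n0 = nx/100: 1, 0.57, 0.25, 0.06, 0
R0 = Σ lx·mx = 0 + 0.171 + 0.05 + 0.006 + 0 = 0.227
R0 < 1, so the population is declining.

declining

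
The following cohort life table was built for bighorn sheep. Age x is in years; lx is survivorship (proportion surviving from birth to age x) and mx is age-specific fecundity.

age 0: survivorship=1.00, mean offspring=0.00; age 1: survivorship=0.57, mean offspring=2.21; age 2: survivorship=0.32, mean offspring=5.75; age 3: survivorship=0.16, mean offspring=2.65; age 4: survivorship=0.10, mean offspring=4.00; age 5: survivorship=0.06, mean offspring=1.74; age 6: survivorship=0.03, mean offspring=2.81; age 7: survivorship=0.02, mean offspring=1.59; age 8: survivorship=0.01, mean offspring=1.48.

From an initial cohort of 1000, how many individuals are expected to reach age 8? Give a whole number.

Expected survivors = N0 · l_8 = 1000 × 0.01 = 10 → 10

10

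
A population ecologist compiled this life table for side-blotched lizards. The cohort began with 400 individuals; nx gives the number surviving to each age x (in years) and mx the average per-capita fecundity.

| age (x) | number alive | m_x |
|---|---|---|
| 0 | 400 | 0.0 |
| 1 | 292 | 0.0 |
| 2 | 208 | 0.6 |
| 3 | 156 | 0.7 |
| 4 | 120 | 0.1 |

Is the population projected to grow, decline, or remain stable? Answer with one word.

lx = nx/n0 = nx/400: 1, 0.73, 0.52, 0.39, 0.3
R0 = Σ lx·mx = 0 + 0 + 0.312 + 0.273 + 0.03 = 0.615
R0 < 1, so the population is declining.

declining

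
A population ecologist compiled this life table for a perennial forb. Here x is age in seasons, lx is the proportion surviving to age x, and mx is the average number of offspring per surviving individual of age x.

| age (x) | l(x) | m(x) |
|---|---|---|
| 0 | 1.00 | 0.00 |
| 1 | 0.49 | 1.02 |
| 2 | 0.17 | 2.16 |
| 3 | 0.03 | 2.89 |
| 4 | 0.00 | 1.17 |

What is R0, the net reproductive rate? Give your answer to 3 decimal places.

lx·mx by age: 0, 0.4998, 0.3672, 0.0867, 0
R0 = Σ lx·mx = 0.9537 → 0.954

0.954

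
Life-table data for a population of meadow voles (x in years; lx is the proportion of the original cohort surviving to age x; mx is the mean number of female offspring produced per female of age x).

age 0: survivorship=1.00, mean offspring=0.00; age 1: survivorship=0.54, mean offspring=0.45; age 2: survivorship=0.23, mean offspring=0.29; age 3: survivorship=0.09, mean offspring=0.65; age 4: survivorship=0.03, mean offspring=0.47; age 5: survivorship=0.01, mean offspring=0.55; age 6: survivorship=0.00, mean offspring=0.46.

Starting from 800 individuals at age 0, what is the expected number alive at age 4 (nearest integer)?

Expected survivors = N0 · l_4 = 800 × 0.03 = 24 → 24

24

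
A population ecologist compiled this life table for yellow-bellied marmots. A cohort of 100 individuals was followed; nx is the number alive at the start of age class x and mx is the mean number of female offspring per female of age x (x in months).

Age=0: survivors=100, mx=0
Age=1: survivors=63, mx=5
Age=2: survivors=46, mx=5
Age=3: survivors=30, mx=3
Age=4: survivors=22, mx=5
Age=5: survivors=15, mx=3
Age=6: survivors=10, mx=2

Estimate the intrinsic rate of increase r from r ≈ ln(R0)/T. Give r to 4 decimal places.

0.9259

lx = nx/n0 = nx/100: 1, 0.63, 0.46, 0.3, 0.22, 0.15, 0.1
R0 = Σ lx·mx = 0 + 3.15 + 2.3 + 0.9 + 1.1 + 0.45 + 0.2 = 8.1
Σ x·lx·mx = 18.3; T = 18.3/8.1 = 2.25926…
r ≈ ln(R0)/T = ln(8.1)/2.25926… = 0.925907… → 0.9259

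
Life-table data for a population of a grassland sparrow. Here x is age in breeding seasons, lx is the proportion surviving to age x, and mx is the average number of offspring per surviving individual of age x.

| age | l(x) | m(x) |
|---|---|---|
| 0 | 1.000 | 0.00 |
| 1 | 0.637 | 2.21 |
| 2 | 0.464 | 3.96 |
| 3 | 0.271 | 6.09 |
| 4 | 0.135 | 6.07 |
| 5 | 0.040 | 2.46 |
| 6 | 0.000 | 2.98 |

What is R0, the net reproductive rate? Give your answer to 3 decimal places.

5.813

lx·mx by age: 0, 1.40777, 1.83744, 1.65039, 0.81945, 0.0984, 0
R0 = Σ lx·mx = 5.81345 → 5.813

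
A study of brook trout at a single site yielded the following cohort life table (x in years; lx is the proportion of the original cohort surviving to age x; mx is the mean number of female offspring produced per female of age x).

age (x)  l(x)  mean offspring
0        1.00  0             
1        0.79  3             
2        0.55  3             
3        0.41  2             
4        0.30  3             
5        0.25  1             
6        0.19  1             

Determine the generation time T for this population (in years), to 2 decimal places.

2.28

lx·mx: 0, 2.37, 1.65, 0.82, 0.9, 0.25, 0.19 → R0 = 6.18
x·lx·mx: 0, 2.37, 3.3, 2.46, 3.6, 1.25, 1.14 → Σ = 14.12
T = 14.12 / 6.18 = 2.28479… → 2.28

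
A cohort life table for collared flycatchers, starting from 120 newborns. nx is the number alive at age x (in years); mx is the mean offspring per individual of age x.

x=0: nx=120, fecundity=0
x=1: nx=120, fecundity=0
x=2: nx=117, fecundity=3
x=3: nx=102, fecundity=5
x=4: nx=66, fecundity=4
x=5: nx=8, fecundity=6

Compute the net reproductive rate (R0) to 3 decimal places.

lx = nx/n0 = nx/120: 1, 1, 0.975, 0.85, 0.55, 0.06667…
lx·mx by age: 0, 0, 2.925, 4.25, 2.2, 0.4…
R0 = Σ lx·mx = 9.775… → 9.775

9.775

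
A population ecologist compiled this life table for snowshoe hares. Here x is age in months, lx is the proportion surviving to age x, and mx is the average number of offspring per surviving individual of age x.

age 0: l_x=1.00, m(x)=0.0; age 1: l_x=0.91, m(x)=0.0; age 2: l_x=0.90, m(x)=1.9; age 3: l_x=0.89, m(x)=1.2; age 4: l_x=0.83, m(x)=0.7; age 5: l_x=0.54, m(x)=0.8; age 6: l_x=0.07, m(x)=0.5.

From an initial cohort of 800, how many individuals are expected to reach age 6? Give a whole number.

Expected survivors = N0 · l_6 = 800 × 0.07 = 56 → 56

56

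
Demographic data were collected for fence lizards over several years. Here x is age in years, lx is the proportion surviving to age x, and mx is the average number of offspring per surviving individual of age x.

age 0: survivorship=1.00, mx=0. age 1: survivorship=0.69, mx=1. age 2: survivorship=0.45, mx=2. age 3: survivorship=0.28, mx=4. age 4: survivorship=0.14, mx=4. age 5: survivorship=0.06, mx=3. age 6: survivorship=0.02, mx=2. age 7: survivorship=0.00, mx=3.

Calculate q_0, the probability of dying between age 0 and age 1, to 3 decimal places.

q_0 = (l_0 − l_1) / l_0 = (1 − 0.69) / 1
     = 0.31 / 1 = 0.31 → 0.310

0.310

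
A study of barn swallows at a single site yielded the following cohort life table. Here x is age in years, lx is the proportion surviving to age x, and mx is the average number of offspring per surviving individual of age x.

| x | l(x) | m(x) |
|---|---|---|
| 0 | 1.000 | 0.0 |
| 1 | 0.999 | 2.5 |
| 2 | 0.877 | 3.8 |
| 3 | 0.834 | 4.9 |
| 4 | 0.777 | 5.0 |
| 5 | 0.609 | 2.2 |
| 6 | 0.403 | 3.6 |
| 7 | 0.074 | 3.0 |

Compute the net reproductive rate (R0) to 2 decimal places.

lx·mx by age: 0, 2.4975, 3.3326, 4.0866, 3.885, 1.3398, 1.4508, 0.222
R0 = Σ lx·mx = 16.8143 → 16.81

16.81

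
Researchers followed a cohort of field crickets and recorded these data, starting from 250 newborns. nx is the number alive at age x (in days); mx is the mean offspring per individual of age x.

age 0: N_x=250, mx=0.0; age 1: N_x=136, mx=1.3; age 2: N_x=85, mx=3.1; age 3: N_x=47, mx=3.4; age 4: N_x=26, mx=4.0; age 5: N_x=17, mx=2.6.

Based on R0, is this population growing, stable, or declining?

growing

lx = nx/n0 = nx/250: 1, 0.544, 0.34, 0.188, 0.104, 0.068
R0 = Σ lx·mx = 0 + 0.7072 + 1.054 + 0.6392 + 0.416 + 0.1768 = 2.9932
R0 > 1, so the population is growing.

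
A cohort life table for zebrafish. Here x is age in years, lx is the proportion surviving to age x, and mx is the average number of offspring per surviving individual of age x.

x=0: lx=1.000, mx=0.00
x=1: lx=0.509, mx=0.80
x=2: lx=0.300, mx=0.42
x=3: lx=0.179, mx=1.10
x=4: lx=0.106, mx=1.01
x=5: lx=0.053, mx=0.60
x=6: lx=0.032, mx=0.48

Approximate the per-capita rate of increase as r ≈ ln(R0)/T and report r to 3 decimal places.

-0.056

R0 = Σ lx·mx = 0 + 0.4072 + 0.126 + 0.1969 + 0.10706 + 0.0318 + 0.01536 = 0.88432
Σ x·lx·mx = 1.9293; T = 1.9293/0.88432 = 2.18168…
r ≈ ln(R0)/T = ln(0.88432)/2.18168… = -0.05635… → -0.056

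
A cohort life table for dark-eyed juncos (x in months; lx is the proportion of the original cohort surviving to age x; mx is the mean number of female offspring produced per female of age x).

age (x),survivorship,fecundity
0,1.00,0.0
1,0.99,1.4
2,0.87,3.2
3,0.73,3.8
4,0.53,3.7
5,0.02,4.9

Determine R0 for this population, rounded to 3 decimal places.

9.003

lx·mx by age: 0, 1.386, 2.784, 2.774, 1.961, 0.098
R0 = Σ lx·mx = 9.003 → 9.003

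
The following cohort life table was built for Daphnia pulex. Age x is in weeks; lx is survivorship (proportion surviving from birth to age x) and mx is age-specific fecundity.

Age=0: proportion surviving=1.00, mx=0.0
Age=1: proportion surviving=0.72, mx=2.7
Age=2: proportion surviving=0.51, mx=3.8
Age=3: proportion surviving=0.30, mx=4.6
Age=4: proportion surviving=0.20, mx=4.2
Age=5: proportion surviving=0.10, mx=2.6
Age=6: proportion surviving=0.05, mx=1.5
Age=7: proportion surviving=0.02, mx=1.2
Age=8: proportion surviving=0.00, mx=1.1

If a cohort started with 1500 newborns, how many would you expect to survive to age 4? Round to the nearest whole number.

300

Expected survivors = N0 · l_4 = 1500 × 0.20 = 300 → 300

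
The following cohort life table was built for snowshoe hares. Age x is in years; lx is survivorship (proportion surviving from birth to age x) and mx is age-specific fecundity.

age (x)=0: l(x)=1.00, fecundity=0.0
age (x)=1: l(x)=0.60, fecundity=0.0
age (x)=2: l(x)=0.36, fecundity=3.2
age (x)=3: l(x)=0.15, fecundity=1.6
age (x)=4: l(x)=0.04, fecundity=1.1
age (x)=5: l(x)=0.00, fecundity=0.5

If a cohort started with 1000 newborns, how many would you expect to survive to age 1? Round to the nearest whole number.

Expected survivors = N0 · l_1 = 1000 × 0.60 = 600 → 600

600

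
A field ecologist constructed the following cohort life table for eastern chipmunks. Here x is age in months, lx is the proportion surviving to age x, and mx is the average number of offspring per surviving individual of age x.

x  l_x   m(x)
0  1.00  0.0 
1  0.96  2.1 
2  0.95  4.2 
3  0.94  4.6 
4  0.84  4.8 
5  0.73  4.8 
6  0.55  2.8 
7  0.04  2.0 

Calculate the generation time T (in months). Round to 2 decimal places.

3.41

lx·mx: 0, 2.016, 3.99, 4.324, 4.032, 3.504, 1.54, 0.08 → R0 = 19.486
x·lx·mx: 0, 2.016, 7.98, 12.972, 16.128, 17.52, 9.24, 0.56 → Σ = 66.416
T = 66.416 / 19.486 = 3.408396… → 3.41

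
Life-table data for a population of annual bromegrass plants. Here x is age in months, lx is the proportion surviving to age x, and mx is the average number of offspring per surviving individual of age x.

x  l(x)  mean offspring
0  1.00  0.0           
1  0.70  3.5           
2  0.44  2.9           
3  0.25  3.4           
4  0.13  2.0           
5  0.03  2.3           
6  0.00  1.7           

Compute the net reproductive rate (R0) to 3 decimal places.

lx·mx by age: 0, 2.45, 1.276, 0.85, 0.26, 0.069, 0
R0 = Σ lx·mx = 4.905 → 4.905

4.905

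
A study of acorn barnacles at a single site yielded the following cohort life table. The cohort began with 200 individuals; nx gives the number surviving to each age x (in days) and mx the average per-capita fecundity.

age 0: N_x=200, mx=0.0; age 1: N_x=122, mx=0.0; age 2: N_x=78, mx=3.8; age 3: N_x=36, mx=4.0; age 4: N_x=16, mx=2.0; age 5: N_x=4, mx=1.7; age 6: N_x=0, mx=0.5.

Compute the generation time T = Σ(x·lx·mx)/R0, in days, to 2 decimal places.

2.48

lx = nx/n0 = nx/200: 1, 0.61, 0.39, 0.18, 0.08, 0.02, 0
lx·mx: 0, 0, 1.482, 0.72, 0.16, 0.034, 0 → R0 = 2.396
x·lx·mx: 0, 0, 2.964, 2.16, 0.64, 0.17, 0 → Σ = 5.934
T = 5.934 / 2.396 = 2.476628… → 2.48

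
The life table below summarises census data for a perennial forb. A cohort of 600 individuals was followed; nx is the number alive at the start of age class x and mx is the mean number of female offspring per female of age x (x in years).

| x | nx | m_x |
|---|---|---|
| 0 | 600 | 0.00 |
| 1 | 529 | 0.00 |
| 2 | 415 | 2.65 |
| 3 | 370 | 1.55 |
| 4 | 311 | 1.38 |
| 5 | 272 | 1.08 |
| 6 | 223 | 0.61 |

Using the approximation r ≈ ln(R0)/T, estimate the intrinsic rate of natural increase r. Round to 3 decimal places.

0.460

lx = nx/n0 = nx/600: 1, 0.88167…, 0.69167…, 0.61667…, 0.51833…, 0.45333…, 0.37167…
R0 = Σ lx·mx = 0 + 0 + 1.83292… + 0.95583… + 0.7153… + 0.4896… + 0.22672… = 4.220367…
Σ x·lx·mx = 13.202833…; T = 13.202833…/4.220367… = 3.12836…
r ≈ ln(R0)/T = ln(4.220367…)/3.12836… = 0.46028… → 0.460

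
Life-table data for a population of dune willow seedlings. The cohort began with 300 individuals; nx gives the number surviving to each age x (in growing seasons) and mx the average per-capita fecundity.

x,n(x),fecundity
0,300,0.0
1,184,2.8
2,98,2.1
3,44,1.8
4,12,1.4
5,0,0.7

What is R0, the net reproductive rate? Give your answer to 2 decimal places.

2.72

lx = nx/n0 = nx/300: 1, 0.61333…, 0.32667…, 0.14667…, 0.04, 0
lx·mx by age: 0, 1.717333…, 0.686…, 0.264…, 0.056, 0
R0 = Σ lx·mx = 2.723333… → 2.72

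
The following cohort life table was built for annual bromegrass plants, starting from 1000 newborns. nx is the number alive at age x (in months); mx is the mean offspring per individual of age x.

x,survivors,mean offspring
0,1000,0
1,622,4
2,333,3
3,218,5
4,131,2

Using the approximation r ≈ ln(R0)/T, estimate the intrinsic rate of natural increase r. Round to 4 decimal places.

lx = nx/n0 = nx/1000: 1, 0.622, 0.333, 0.218, 0.131
R0 = Σ lx·mx = 0 + 2.488 + 0.999 + 1.09 + 0.262 = 4.839
Σ x·lx·mx = 8.804; T = 8.804/4.839 = 1.81938…
r ≈ ln(R0)/T = ln(4.839)/1.81938… = 0.866616… → 0.8666

0.8666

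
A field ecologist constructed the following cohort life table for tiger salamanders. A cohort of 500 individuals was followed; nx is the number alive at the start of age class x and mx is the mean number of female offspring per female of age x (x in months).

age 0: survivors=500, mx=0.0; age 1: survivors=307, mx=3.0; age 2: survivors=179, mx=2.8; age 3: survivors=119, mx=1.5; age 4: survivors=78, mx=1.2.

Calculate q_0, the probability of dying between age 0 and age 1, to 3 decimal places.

lx = nx/n0 = nx/500: 1, 0.614, 0.358, 0.238, 0.156
q_0 = (l_0 − l_1) / l_0 = (1 − 0.614) / 1
     = 0.386 / 1 = 0.386 → 0.386

0.386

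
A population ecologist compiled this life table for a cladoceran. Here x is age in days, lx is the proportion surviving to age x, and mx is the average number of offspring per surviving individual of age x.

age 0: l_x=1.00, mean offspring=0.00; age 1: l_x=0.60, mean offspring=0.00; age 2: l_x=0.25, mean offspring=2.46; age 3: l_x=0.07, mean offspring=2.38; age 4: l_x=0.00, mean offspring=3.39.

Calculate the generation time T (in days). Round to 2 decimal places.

2.21

lx·mx: 0, 0, 0.615, 0.1666, 0 → R0 = 0.7816
x·lx·mx: 0, 0, 1.23, 0.4998, 0 → Σ = 1.7298
T = 1.7298 / 0.7816 = 2.213153… → 2.21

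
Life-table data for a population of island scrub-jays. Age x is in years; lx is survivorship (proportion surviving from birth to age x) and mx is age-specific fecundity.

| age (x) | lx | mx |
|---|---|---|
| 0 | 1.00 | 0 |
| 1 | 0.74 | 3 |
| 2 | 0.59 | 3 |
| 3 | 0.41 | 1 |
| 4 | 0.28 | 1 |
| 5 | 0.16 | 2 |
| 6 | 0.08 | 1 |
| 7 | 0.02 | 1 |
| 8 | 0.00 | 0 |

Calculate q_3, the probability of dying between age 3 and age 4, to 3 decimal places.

q_3 = (l_3 − l_4) / l_3 = (0.41 − 0.28) / 0.41
     = 0.13 / 0.41 = 0.317073… → 0.317

0.317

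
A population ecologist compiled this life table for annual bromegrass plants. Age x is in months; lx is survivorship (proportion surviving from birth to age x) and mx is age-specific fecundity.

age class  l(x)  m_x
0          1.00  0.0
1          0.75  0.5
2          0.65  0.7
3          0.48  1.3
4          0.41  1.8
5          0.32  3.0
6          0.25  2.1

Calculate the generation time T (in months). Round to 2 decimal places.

3.82

lx·mx: 0, 0.375, 0.455, 0.624, 0.738, 0.96, 0.525 → R0 = 3.677
x·lx·mx: 0, 0.375, 0.91, 1.872, 2.952, 4.8, 3.15 → Σ = 14.059
T = 14.059 / 3.677 = 3.823497… → 3.82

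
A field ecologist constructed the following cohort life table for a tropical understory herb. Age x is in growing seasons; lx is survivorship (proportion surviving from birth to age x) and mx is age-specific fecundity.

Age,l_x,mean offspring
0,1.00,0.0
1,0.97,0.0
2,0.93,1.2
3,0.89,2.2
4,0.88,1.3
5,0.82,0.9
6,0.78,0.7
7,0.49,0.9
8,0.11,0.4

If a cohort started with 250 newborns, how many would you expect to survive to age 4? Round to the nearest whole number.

Expected survivors = N0 · l_4 = 250 × 0.88 = 220 → 220

220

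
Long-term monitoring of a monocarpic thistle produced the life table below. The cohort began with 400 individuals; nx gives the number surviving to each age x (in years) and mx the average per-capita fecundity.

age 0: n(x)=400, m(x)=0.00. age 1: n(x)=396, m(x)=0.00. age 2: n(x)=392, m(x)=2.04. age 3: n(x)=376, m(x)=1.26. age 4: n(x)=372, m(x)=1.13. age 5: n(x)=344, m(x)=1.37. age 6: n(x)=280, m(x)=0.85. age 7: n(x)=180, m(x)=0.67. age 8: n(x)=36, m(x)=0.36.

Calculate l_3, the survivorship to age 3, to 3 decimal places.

l_3 = n_3/n_0 = 376/400 = 0.94 → 0.940

0.940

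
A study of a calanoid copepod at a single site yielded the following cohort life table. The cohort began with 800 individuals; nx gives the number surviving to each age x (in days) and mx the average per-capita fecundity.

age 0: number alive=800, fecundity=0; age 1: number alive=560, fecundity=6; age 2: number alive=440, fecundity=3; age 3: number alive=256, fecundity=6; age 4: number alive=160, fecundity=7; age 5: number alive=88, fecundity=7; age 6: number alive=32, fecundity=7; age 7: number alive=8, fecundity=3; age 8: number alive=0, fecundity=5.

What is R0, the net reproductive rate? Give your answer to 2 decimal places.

10.25

lx = nx/n0 = nx/800: 1, 0.7, 0.55, 0.32, 0.2, 0.11, 0.04, 0.01, 0
lx·mx by age: 0, 4.2, 1.65, 1.92, 1.4, 0.77, 0.28, 0.03, 0
R0 = Σ lx·mx = 10.25 → 10.25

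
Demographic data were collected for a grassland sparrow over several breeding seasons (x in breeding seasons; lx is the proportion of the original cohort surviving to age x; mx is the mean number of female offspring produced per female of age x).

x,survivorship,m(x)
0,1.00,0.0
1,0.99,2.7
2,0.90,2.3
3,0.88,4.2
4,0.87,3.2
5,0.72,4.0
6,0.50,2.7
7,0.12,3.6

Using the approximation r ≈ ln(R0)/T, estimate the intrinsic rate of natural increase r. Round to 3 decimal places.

R0 = Σ lx·mx = 0 + 2.673 + 2.07 + 3.696 + 2.784 + 2.88 + 1.35 + 0.432 = 15.885
Σ x·lx·mx = 54.561; T = 54.561/15.885 = 3.43475…
r ≈ ln(R0)/T = ln(15.885)/3.43475… = 0.80512… → 0.805

0.805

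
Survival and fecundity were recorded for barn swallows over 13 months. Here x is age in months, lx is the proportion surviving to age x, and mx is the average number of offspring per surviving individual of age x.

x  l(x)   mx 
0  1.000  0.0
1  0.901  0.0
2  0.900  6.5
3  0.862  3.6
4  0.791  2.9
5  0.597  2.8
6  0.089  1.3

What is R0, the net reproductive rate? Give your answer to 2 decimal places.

lx·mx by age: 0, 0, 5.85, 3.1032, 2.2939, 1.6716, 0.1157
R0 = Σ lx·mx = 13.0344 → 13.03

13.03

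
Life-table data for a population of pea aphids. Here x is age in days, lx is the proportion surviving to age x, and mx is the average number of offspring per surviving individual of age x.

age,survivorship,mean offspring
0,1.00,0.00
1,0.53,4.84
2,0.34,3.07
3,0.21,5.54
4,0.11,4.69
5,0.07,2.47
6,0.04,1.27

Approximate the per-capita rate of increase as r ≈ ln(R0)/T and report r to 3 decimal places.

R0 = Σ lx·mx = 0 + 2.5652 + 1.0438 + 1.1634 + 0.5159 + 0.1729 + 0.0508 = 5.512
Σ x·lx·mx = 11.3759; T = 11.3759/5.512 = 2.06384…
r ≈ ln(R0)/T = ln(5.512)/2.06384… = 0.82706… → 0.827

0.827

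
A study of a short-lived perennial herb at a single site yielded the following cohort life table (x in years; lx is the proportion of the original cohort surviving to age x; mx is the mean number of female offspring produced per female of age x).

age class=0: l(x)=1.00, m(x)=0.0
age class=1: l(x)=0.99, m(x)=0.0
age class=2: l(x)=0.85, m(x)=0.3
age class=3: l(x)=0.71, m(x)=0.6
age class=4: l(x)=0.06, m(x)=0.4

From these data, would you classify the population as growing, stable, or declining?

declining

R0 = Σ lx·mx = 0 + 0 + 0.255 + 0.426 + 0.024 = 0.705
R0 < 1, so the population is declining.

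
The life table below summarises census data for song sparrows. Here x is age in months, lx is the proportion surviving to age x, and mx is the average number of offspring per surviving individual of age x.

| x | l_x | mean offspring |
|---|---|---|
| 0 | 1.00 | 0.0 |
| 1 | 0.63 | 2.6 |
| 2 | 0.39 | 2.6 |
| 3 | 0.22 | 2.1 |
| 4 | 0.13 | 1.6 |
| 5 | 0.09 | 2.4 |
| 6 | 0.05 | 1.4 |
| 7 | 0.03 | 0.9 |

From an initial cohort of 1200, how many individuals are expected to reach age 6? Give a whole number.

60

Expected survivors = N0 · l_6 = 1200 × 0.05 = 60 → 60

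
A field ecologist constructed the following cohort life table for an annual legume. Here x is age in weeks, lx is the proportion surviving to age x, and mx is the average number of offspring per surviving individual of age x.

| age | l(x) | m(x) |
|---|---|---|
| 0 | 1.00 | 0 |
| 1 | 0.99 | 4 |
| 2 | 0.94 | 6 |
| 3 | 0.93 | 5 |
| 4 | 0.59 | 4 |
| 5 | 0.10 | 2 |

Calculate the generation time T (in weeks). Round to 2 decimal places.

2.36

lx·mx: 0, 3.96, 5.64, 4.65, 2.36, 0.2 → R0 = 16.81
x·lx·mx: 0, 3.96, 11.28, 13.95, 9.44, 1 → Σ = 39.63
T = 39.63 / 16.81 = 2.357525… → 2.36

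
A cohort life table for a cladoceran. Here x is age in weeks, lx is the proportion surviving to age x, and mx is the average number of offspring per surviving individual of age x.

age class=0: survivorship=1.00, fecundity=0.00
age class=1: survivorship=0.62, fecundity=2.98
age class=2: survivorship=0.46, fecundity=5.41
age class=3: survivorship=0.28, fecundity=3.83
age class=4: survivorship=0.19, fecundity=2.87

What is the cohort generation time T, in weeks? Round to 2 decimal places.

2.05

lx·mx: 0, 1.8476, 2.4886, 1.0724, 0.5453 → R0 = 5.9539
x·lx·mx: 0, 1.8476, 4.9772, 3.2172, 2.1812 → Σ = 12.2232
T = 12.2232 / 5.9539 = 2.052974… → 2.05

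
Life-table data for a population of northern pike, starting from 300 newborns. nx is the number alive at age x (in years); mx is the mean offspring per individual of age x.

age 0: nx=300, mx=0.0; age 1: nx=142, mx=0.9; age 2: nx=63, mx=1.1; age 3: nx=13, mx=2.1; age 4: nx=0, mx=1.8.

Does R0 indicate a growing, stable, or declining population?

lx = nx/n0 = nx/300: 1, 0.47333…, 0.21, 0.04333…, 0
R0 = Σ lx·mx = 0 + 0.426… + 0.231 + 0.091… + 0 = 0.748…
R0 < 1, so the population is declining.

declining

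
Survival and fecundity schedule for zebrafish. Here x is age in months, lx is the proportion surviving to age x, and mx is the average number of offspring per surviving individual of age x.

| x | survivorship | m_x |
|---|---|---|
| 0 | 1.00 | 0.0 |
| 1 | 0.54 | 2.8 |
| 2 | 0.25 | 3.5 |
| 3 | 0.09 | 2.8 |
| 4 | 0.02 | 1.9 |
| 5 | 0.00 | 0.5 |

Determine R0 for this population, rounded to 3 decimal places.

lx·mx by age: 0, 1.512, 0.875, 0.252, 0.038, 0
R0 = Σ lx·mx = 2.677 → 2.677

2.677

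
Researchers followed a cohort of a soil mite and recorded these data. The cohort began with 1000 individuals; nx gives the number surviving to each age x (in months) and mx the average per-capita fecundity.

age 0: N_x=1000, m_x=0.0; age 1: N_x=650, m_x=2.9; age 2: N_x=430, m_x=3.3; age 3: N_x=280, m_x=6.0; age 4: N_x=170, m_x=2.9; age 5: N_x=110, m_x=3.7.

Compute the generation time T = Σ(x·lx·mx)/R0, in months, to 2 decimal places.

lx = nx/n0 = nx/1000: 1, 0.65, 0.43, 0.28, 0.17, 0.11
lx·mx: 0, 1.885, 1.419, 1.68, 0.493, 0.407 → R0 = 5.884
x·lx·mx: 0, 1.885, 2.838, 5.04, 1.972, 2.035 → Σ = 13.77
T = 13.77 / 5.884 = 2.340245… → 2.34

2.34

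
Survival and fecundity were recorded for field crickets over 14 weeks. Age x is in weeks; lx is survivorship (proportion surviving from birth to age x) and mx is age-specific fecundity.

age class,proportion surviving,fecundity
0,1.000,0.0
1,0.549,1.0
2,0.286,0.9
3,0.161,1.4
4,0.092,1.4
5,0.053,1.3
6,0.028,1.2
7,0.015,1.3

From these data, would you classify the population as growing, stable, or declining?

growing

R0 = Σ lx·mx = 0 + 0.549 + 0.2574 + 0.2254 + 0.1288 + 0.0689 + 0.0336 + 0.0195 = 1.2826
R0 > 1, so the population is growing.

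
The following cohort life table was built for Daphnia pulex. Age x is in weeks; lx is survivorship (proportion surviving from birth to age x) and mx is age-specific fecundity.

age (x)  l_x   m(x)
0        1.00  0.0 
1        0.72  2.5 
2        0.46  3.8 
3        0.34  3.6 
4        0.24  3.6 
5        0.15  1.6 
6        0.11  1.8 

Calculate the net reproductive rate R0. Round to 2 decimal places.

lx·mx by age: 0, 1.8, 1.748, 1.224, 0.864, 0.24, 0.198
R0 = Σ lx·mx = 6.074 → 6.07

6.07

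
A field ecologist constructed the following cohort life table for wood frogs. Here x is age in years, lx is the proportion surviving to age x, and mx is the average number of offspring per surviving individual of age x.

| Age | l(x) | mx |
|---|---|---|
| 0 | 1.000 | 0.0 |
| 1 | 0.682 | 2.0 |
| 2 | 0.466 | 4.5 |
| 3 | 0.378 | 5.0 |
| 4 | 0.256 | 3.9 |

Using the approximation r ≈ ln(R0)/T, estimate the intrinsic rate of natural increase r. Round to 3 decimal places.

R0 = Σ lx·mx = 0 + 1.364 + 2.097 + 1.89 + 0.9984 = 6.3494
Σ x·lx·mx = 15.2216; T = 15.2216/6.3494 = 2.39733…
r ≈ ln(R0)/T = ln(6.3494)/2.39733… = 0.77101… → 0.771

0.771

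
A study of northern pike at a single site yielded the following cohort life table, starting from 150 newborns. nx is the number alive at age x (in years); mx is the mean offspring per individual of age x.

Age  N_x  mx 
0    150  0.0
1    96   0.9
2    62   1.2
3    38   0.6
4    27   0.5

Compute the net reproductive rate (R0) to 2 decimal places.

1.31

lx = nx/n0 = nx/150: 1, 0.64, 0.41333…, 0.25333…, 0.18
lx·mx by age: 0, 0.576, 0.496…, 0.152…, 0.09
R0 = Σ lx·mx = 1.314… → 1.31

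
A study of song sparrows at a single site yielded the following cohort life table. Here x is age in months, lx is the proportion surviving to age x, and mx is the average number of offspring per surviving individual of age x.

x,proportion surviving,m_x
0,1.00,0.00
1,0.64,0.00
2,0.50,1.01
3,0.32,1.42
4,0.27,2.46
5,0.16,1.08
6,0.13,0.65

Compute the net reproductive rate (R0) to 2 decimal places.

lx·mx by age: 0, 0, 0.505, 0.4544, 0.6642, 0.1728, 0.0845
R0 = Σ lx·mx = 1.8809 → 1.88

1.88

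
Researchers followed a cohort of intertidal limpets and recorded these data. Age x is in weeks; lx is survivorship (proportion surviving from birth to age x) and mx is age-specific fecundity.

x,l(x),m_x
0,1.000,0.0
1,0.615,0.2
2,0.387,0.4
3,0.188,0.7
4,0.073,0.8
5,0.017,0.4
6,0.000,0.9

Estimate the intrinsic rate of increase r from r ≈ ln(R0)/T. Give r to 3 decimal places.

-0.323

R0 = Σ lx·mx = 0 + 0.123 + 0.1548 + 0.1316 + 0.0584 + 0.0068 + 0 = 0.4746
Σ x·lx·mx = 1.095; T = 1.095/0.4746 = 2.30721…
r ≈ ln(R0)/T = ln(0.4746)/2.30721… = -0.32302… → -0.323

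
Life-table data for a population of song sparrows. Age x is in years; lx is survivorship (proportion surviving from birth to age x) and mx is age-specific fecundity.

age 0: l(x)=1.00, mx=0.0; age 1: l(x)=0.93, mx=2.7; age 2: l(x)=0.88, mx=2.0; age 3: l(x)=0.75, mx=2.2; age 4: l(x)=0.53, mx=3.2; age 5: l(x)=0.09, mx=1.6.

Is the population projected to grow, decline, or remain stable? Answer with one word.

growing

R0 = Σ lx·mx = 0 + 2.511 + 1.76 + 1.65 + 1.696 + 0.144 = 7.761
R0 > 1, so the population is growing.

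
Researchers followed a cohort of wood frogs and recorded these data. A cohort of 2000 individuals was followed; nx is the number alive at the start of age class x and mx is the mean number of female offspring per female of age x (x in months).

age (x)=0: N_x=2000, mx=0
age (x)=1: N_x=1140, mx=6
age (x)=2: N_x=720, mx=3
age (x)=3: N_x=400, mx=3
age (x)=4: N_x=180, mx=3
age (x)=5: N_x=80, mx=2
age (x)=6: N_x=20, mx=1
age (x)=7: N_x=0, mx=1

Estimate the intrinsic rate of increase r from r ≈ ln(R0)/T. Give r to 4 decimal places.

lx = nx/n0 = nx/2000: 1, 0.57, 0.36, 0.2, 0.09, 0.04, 0.01, 0
R0 = Σ lx·mx = 0 + 3.42 + 1.08 + 0.6 + 0.27 + 0.08 + 0.01 + 0 = 5.46
Σ x·lx·mx = 8.92; T = 8.92/5.46 = 1.6337…
r ≈ ln(R0)/T = ln(5.46)/1.6337… = 1.039021… → 1.0390

1.0390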